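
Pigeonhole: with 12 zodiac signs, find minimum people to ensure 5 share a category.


Pigeonhole: to guarantee k in one of n categories, need (k-1)×n + 1.
k = 5, n = 12
Minimum = (5-1) × 12 + 1 = 4 × 12 + 1

49


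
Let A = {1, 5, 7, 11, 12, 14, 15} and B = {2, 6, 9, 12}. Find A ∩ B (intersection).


A = {1, 5, 7, 11, 12, 14, 15}
B = {2, 6, 9, 12}
Operation: intersection
Elements in both: 12

{12}


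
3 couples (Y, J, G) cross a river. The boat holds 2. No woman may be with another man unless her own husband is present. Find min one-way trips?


Label couples Y, J, G (H = husband, W = wife).
Counting alone: 6 people, the boat carries 2 and someone must bring it back, so each round trip nets at most +1 on the far side until the last crossing → at least 9 trips. The jealousy constraint makes 9 impossible; the shortest valid schedule has 11:
1. WY+WJ →  (far: WY,WJ; near: HY,HJ,HG,WG)
2. WY ←       (far: WJ; near: HY,HJ,HG,WY,WG)
3. WY+WG →  (far: WY,WJ,WG; near: HY,HJ,HG)
4. WY ←       (far: WJ,WG; near: HY,HJ,HG,WY)
5. HJ+HG →  (far: HJ,WJ,HG,WG; near: HY,WY)
6. HJ+WJ ←  (far: HG,WG; near: HY,WY,HJ,WJ)
7. HY+HJ →  (far: HY,HJ,HG,WG; near: WY,WJ)
8. WG ←       (far: HY,HJ,HG; near: WY,WJ,WG)
9. WY+WJ →  (far: HY,WY,HJ,WJ,HG; near: WG)
10. HG ←      (far: HY,WY,HJ,WJ; near: HG,WG)
11. HG+WG → (far: all six; near: empty)
In every state each wife is either with her husband or with no other man.
Minimum trips = 11

11


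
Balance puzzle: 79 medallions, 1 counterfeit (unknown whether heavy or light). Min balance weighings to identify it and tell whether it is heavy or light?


Let n = 79. 158 possibilities (n medallions × lighter/heavier); each weighing has 3 outcomes.
Bound for k weighings: say the first weighing puts j medallions on each pan. If it tips, the 2j weighed medallions remain suspects (each with a known direction) and k-1 weighings give 3^(k-1) outcomes; 3^(k-1) is odd, so 2j ≤ 3^(k-1) - 1. If it balances, the n - 2j unweighed medallions remain with direction unknown: 2(n - 2j) ≤ 3^(k-1) - 1 by the same parity argument. Adding, n ≤ (3^(k-1) - 1) + (3^(k-1) - 1)/2 = (3^k - 3)/2, and the classical three-group strategy achieves this (3 medallions in 2 weighings, 12 in 3, 39 in 4, 120 in 5).
So we need the smallest k with (3^k - 3)/2 ≥ 79.
k = 4: (3^4 - 3)/2 = 39 < 79 ✗
k = 5: (3^5 - 3)/2 = 120 ≥ 79 ✓

5


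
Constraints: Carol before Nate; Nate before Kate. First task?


Constraints: Carol before Nate; Nate before Kate
The first task can have nothing scheduled before it, so it must never appear on the right of a 'before'.
Tasks appearing after some 'before': Nate, Kate.
The only task not in that list is Carol → it is first.

Carol


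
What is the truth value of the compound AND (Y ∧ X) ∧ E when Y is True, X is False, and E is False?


Y = True, X = False, E = False
Step 1: Y ∧ X = True AND False = False
Step 2: False ∧ E = False AND False = False
AND is true only when ALL operands are true.

False


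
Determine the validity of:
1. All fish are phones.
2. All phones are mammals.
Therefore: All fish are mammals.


Premise 1: All fish are phones.
Premise 2: All phones are mammals.
Conclusion: All fish are mammals.
Barbara syllogism (AAA-1): All A are B, All B are C → All A are C.
Middle term (phones) distributed in premise 2.

Valid


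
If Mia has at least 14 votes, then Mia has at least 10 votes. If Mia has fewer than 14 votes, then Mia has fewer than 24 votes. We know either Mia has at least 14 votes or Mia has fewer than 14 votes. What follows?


Constructive dilemma: (P → Q) ∧ (R → S), P ∨ R ⊢ Q ∨ S
Premise 1: Mia has at least 14 votes → Mia has at least 10 votes
Premise 2: Mia has fewer than 14 votes → Mia has fewer than 24 votes
Premise 3: Mia has at least 14 votes ∨ Mia has fewer than 14 votes
Case 1: Assuming Mia has at least 14 votes, then by Premise 1, Mia has at least 10 votes.
Case 2: Assuming Mia has fewer than 14 votes, then by Premise 2, Mia has fewer than 24 votes.
Since one of Mia has at least 14 votes or Mia has fewer than 14 votes must hold, we get Mia has at least 10 votes or Mia has fewer than 24 votes.

Mia has at least 10 votes or Mia has fewer than 24 votes.


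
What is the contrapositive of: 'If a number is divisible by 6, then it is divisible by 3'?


Original: If a number is divisible by 6, then it is divisible by 3
Contrapositive: If ¬Q, then ¬P
Negate Q: not (it is divisible by 3)
Negate P: not (a number is divisible by 6)

If not (it is divisible by 3), then not (a number is divisible by 6).


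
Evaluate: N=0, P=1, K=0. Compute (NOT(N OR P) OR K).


N OR P = 1
NOT(1) = 0
0 OR 0 = 0

0


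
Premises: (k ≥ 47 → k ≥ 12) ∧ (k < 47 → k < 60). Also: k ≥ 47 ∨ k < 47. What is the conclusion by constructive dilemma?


Constructive dilemma: (P → Q) ∧ (R → S), P ∨ R ⊢ Q ∨ S
Premise 1: k ≥ 47 → k ≥ 12
Premise 2: k < 47 → k < 60
Premise 3: k ≥ 47 ∨ k < 47
Case 1: Assuming k ≥ 47, then by Premise 1, k ≥ 12.
Case 2: Assuming k < 47, then by Premise 2, k < 60.
Since one of k ≥ 47 or k < 47 must hold, we get k ≥ 12 or k < 60.

k ≥ 12 or k < 60.


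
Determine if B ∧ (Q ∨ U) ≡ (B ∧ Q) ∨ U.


Expression 1: B ∧ (Q ∨ U)
Expression 2: (B ∧ Q) ∨ U
Truth table (B Q U | Expr1 Expr2):
  T T T |   T     T
  T T F |   T     T
  T F T |   T     T
  T F F |   F     F
  F T T |   F     T   ← differ
  F T F |   F     F
  F F T |   F     T   ← differ
  F F F |   F     F
Counterexample: B=F, Q=T, U=T gives Expr1 = F but Expr2 = T, so the expressions are NOT logically equivalent.

No


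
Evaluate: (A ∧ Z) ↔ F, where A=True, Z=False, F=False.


A = True, Z = False, F = False
Expression: (A ∧ Z) ↔ F
Step 1: A ∧ Z = True AND False = False
Step 2: (False) ↔ F = (False iff False) = True

True


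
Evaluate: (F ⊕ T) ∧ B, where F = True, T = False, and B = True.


F = True, T = False, B = True
Step 1: F ⊕ T = True XOR False = True
Step 2: True ∧ B = True AND True = True
XOR true when exactly one of F,T is true; then AND with B.

True


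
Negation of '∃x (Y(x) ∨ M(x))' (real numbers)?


Original: ∃x (Y(x) ∨ M(x))
Rule: ¬∀→∃, ¬∃→∀, negate predicate.
Negation: ∀x (¬Y(x) ∧ ¬M(x))

∀x (¬Y(x) ∧ ¬M(x))


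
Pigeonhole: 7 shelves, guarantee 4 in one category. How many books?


Pigeonhole: to guarantee k in one of n categories, need (k-1)×n + 1.
k = 4, n = 7
Minimum = (4-1) × 7 + 1 = 3 × 7 + 1

22


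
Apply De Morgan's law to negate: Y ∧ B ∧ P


De Morgan's law: ¬(P ∧ Q ∧ R) ≡ ¬P ∨ ¬Q ∨ ¬R
¬(Y ∧ B ∧ P) = ¬Y ∨ ¬B ∨ ¬P

¬Y ∨ ¬B ∨ ¬P


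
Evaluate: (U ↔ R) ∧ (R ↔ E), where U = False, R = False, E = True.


U = False, R = False, E = True
Step 1: U ↔ R is true when U and R have the same value. Result: True
Step 2: R ↔ E is true when R and E have the same value. Result: False
Step 3: True ∧ False = False

False


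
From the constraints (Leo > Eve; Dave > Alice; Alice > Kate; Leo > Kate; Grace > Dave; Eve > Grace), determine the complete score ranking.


Constraints: Leo > Eve; Dave > Alice; Alice > Kate; Leo > Kate; Grace > Dave; Eve > Grace
Method: at each step, the next-highest is the one remaining person who never appears on the smaller side of a constraint between remaining people.
  Step 1: remaining {Dave, Kate, Leo, Eve, Alice, Grace}; on the smaller side: {Dave, Kate, Eve, Alice, Grace} → Leo is next (Leo > Eve; Leo > Kate).
  Step 2: remaining {Dave, Kate, Eve, Alice, Grace}; on the smaller side: {Dave, Kate, Alice, Grace} → Eve is next (Eve > Grace).
  Step 3: remaining {Dave, Kate, Alice, Grace}; on the smaller side: {Dave, Kate, Alice} → Grace is next (Grace > Dave).
  Step 4: remaining {Dave, Kate, Alice}; on the smaller side: {Kate, Alice} → Dave is next (Dave > Alice).
  Step 5: remaining {Kate, Alice}; on the smaller side: {Kate} → Alice is next (Alice > Kate).
  Step 6: only Kate remains → lowest.
Final ranking (highest to lowest):

Leo > Eve > Grace > Dave > Alice > Kate


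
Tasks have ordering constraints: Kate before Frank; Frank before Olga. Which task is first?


Constraints: Kate before Frank; Frank before Olga
The first task can have nothing scheduled before it, so it must never appear on the right of a 'before'.
Tasks appearing after some 'before': Frank, Olga.
The only task not in that list is Kate → it is first.

Kate


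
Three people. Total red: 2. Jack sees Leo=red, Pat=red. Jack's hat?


Total red = 2, seen red = 2
Own red = 2 - 2 = 0
Jack's hat is blue.

blue


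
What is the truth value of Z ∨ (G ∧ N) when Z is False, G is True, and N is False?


Z = False, G = True, N = False
Step 1: G ∧ N = True AND False = False
Step 2: Z ∨ False = False OR False = False
AND evaluated first (higher precedence); then OR applied.

False


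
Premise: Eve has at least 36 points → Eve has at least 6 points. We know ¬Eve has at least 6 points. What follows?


Modus tollens: P → Q, ¬Q ⊢ ¬P
P: Eve has at least 36 points
Q: Eve has at least 6 points
We have P → Q and Q is false.
By modus tollens, P must be false.

It is not the case that Eve has at least 36 points


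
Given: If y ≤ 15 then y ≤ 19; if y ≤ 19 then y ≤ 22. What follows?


Hypothetical syllogism: P → Q, Q → R ⊢ P → R
Premise 1: y ≤ 15 → y ≤ 19
Premise 2: y ≤ 19 → y ≤ 22
Chain the implications: the middle term (y ≤ 19) links the two.
Conclusion: If y ≤ 15, then y ≤ 22.

If y ≤ 15, then y ≤ 22.


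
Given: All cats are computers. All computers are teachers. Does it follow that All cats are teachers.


Premise 1: All cats are computers.
Premise 2: All computers are teachers.
Conclusion: All cats are teachers.
Barbara syllogism (AAA-1): All A are B, All B are C → All A are C.
Middle term (computers) distributed in premise 2.

Valid


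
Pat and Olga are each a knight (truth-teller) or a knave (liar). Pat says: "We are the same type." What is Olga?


Pat says: "We are the same type."
Case 1: Pat is a Knight (truth-teller)
  Statement is true → they ARE the same → Olga is also a Knight
Case 2: Pat is a Knave (liar)
  Statement is false → they are NOT the same → Olga is a Knight
In both cases, Olga is a Knight.

Knight


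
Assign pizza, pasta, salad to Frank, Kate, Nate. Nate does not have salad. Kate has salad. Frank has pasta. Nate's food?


From clues:
  Kate → salad
  Frank → pasta
By elimination, Nate gets the remaining.

pizza


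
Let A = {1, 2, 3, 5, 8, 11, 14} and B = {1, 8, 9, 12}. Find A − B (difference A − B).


A = {1, 2, 3, 5, 8, 11, 14}
B = {1, 8, 9, 12}
Operation: difference A − B
In A but not B: 2, 3, 5, 11, 14

{2, 3, 5, 11, 14}


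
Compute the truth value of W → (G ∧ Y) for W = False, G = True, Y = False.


W = False, G = True, Y = False
Step 1: G ∧ Y = True AND False = False
Step 2: W → (False): false only when W=True and consequent=False.
Result: True

True


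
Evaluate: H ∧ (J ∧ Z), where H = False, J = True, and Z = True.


H = False, J = True, Z = True
Step 1: J ∧ Z = True AND True = True
Step 2: H ∧ True = False AND True = False
AND is true only when ALL operands are true.

False


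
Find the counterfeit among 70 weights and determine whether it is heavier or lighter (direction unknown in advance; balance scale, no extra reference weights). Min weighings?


Let n = 70. 140 possibilities (n weights × lighter/heavier); each weighing has 3 outcomes.
Bound for k weighings: say the first weighing puts j weights on each pan. If it tips, the 2j weighed weights remain suspects (each with a known direction) and k-1 weighings give 3^(k-1) outcomes; 3^(k-1) is odd, so 2j ≤ 3^(k-1) - 1. If it balances, the n - 2j unweighed weights remain with direction unknown: 2(n - 2j) ≤ 3^(k-1) - 1 by the same parity argument. Adding, n ≤ (3^(k-1) - 1) + (3^(k-1) - 1)/2 = (3^k - 3)/2, and the classical three-group strategy achieves this (3 weights in 2 weighings, 12 in 3, 39 in 4, 120 in 5).
So we need the smallest k with (3^k - 3)/2 ≥ 70.
k = 4: (3^4 - 3)/2 = 39 < 70 ✗
k = 5: (3^5 - 3)/2 = 120 ≥ 70 ✓

5


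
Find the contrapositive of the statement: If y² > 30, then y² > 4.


Original: If y² > 30, then y² > 4
Contrapositive: If ¬Q, then ¬P
Negate Q: not (y² > 4)
Negate P: not (y² > 30)

If not (y² > 4), then not (y² > 30).


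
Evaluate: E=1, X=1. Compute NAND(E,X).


E AND X = 1
NOT(1) = 0

0


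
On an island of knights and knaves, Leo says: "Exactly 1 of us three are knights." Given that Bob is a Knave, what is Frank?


Leo claims exactly 1 knights among Leo, Bob, Frank.
Given: Bob is a Knave.

Case 1: Leo is a Knight (tells truth)
  Then exactly 1 of the three are knights.
  Counting Leo, Bob: 1 knight(s) so far. Need 0 more → Frank = Knave.
Case 2: Leo is a Knave (lies)
  Then the count is NOT 1.
  If Frank = Knight, count = 1 = 1 → claim would be true, contradicts lie.
  If Frank = Knave, count = 0 ≠ 1 → lie confirmed ✓

Frank is a Knave.

Knave


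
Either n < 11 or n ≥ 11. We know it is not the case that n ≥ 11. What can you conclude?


Disjunctive syllogism: P ∨ Q, ¬P ⊢ Q
Disjunction: n < 11 ∨ n ≥ 11
We know it is not the case that n ≥ 11.
By disjunctive syllogism, the other disjunct must be true.

n < 11


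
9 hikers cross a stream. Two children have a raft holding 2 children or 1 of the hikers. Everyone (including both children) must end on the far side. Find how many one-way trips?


Per crossing of one of the hikers: children→, one←, one of the hikers→, one← = 4 trips
9 × 4 = 36, + 1 final children→ = 37
Minimum trips = 37

37


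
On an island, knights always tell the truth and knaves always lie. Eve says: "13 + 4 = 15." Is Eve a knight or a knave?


Statement: "13 + 4 = 15."
Actual: 13 + 4 = 17
Claimed: 15
Statement is FALSE → Eve lies → Knave

Knave


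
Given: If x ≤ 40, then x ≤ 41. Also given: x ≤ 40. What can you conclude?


Modus ponens: P → Q, P ⊢ Q
P: x ≤ 40
Q: x ≤ 41
We have P → Q and P is true.
By modus ponens, Q must be true.

x ≤ 41


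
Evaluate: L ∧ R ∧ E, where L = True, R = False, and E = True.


L = True, R = False, E = True
Step 1: L ∧ R = True AND False = False
Step 2: (False) ∧ E = (False) AND True = False
AND is true only when ALL operands are true.

False


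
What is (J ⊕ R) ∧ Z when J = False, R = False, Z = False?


J = False, R = False, Z = False
Step 1: J ⊕ R = False XOR False = False
Step 2: False ∧ Z = False AND False = False
XOR true when exactly one of J,R is true; then AND with Z.

False


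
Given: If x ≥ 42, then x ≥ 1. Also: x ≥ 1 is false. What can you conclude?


Modus tollens: P → Q, ¬Q ⊢ ¬P
P: x ≥ 42
Q: x ≥ 1
We have P → Q and Q is false.
By modus tollens, P must be false.

It is not the case that x ≥ 42


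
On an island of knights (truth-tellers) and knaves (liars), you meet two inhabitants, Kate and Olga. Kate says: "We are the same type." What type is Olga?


Kate says: "We are the same type."
Case 1: Kate is a Knight (truth-teller)
  Statement is true → they ARE the same → Olga is also a Knight
Case 2: Kate is a Knave (liar)
  Statement is false → they are NOT the same → Olga is a Knight
In both cases, Olga is a Knight.

Knight


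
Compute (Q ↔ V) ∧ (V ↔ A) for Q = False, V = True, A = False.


Q = False, V = True, A = False
Step 1: Q ↔ V is true when Q and V have the same value. Result: False
Step 2: V ↔ A is true when V and A have the same value. Result: False
Step 3: False ∧ False = False

False


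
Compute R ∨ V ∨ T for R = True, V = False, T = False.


R = True, V = False, T = False
Step 1: R ∨ V = True OR False = True
Step 2: True ∨ T = True OR False = True
OR is true when at least one operand is true.

True


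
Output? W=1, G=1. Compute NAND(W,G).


W AND G = 1
NOT(1) = 0

0


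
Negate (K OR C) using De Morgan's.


De Morgan's law: ¬(P ∨ Q) ≡ ¬P ∧ ¬Q
¬(K ∨ C) = ¬K ∧ ¬C

¬K ∧ ¬C


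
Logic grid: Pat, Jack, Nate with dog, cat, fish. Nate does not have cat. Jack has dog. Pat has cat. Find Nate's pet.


From clues:
  Jack → dog
  Pat → cat
By elimination, Nate gets the remaining.

fish


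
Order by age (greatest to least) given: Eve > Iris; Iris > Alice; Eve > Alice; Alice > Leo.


Constraints: Eve > Iris; Iris > Alice; Eve > Alice; Alice > Leo
Method: at each step, the next-highest is the one remaining person who never appears on the smaller side of a constraint between remaining people.
  Step 1: remaining {Leo, Alice, Iris, Eve}; on the smaller side: {Leo, Alice, Iris} → Eve is next (Eve > Iris; Eve > Alice).
  Step 2: remaining {Leo, Alice, Iris}; on the smaller side: {Leo, Alice} → Iris is next (Iris > Alice).
  Step 3: remaining {Leo, Alice}; on the smaller side: {Leo} → Alice is next (Alice > Leo).
  Step 4: only Leo remains → lowest.
Final ranking (highest to lowest):

Eve > Iris > Alice > Leo


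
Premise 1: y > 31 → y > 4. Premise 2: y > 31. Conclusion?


Modus ponens: P → Q, P ⊢ Q
P: y > 31
Q: y > 4
We have P → Q and P is true.
By modus ponens, Q must be true.

y > 4


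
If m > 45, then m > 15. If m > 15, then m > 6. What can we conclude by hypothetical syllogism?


Hypothetical syllogism: P → Q, Q → R ⊢ P → R
Premise 1: m > 45 → m > 15
Premise 2: m > 15 → m > 6
Chain the implications: the middle term (m > 15) links the two.
Conclusion: If m > 45, then m > 6.

If m > 45, then m > 6.


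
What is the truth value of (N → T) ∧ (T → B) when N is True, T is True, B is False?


N = True, T = True, B = False
Step 1: N → T is false only when N=True and T=False. Result: True
Step 2: T → B is false only when T=True and B=False. Result: False
Step 3: True ∧ False = False

False


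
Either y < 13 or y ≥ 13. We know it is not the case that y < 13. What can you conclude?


Disjunctive syllogism: P ∨ Q, ¬P ⊢ Q
Disjunction: y < 13 ∨ y ≥ 13
We know it is not the case that y < 13.
By disjunctive syllogism, the other disjunct must be true.

y ≥ 13


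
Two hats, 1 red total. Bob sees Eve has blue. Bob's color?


Total red = 1, Eve = blue
Red accounted for: 0
Remaining for Bob: 1
Bob's hat is red.

red


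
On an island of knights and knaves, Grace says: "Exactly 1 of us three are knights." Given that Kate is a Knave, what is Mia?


Grace claims exactly 1 knights among Grace, Kate, Mia.
Given: Kate is a Knave.

Case 1: Grace is a Knight (tells truth)
  Then exactly 1 of the three are knights.
  Counting Grace, Kate: 1 knight(s) so far. Need 0 more → Mia = Knave.
Case 2: Grace is a Knave (lies)
  Then the count is NOT 1.
  If Mia = Knight, count = 1 = 1 → claim would be true, contradicts lie.
  If Mia = Knave, count = 0 ≠ 1 → lie confirmed ✓

Mia is a Knave.

Knave


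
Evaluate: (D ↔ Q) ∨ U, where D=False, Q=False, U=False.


D = False, Q = False, U = False
Expression: (D ↔ Q) ∨ U
Step 1: D ↔ Q = (False iff False) (true when values match) = True
Step 2: (True) ∨ U = True OR False = True

True


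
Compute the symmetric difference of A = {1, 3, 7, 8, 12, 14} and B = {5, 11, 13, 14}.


A = {1, 3, 7, 8, 12, 14}
B = {5, 11, 13, 14}
Operation: symmetric difference
In A only: [1, 3, 7, 8, 12], in B only: [5, 11, 13]

{1, 3, 5, 7, 8, 11, 12, 13}


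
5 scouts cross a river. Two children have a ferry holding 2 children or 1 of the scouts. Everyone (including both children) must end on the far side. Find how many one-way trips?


Per crossing of one of the scouts: children→, one←, one of the scouts→, one← = 4 trips
5 × 4 = 20, + 1 final children→ = 21
Minimum trips = 21

21


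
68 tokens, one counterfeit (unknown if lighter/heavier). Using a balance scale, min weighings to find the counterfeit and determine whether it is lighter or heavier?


Let n = 68. 136 possibilities (n tokens × lighter/heavier); each weighing has 3 outcomes.
Bound for k weighings: say the first weighing puts j tokens on each pan. If it tips, the 2j weighed tokens remain suspects (each with a known direction) and k-1 weighings give 3^(k-1) outcomes; 3^(k-1) is odd, so 2j ≤ 3^(k-1) - 1. If it balances, the n - 2j unweighed tokens remain with direction unknown: 2(n - 2j) ≤ 3^(k-1) - 1 by the same parity argument. Adding, n ≤ (3^(k-1) - 1) + (3^(k-1) - 1)/2 = (3^k - 3)/2, and the classical three-group strategy achieves this (3 tokens in 2 weighings, 12 in 3, 39 in 4, 120 in 5).
So we need the smallest k with (3^k - 3)/2 ≥ 68.
k = 4: (3^4 - 3)/2 = 39 < 68 ✗
k = 5: (3^5 - 3)/2 = 120 ≥ 68 ✓

5


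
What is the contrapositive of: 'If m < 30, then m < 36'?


Original: If m < 30, then m < 36
Contrapositive: If ¬Q, then ¬P
Negate Q: not (m < 36)
Negate P: not (m < 30)

If not (m < 36), then not (m < 30).


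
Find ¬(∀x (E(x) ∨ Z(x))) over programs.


Original: ∀x (E(x) ∨ Z(x))
Rule: ¬∀→∃, ¬∃→∀, negate predicate.
Negation: ∃x (¬E(x) ∧ ¬Z(x))

∃x (¬E(x) ∧ ¬Z(x))


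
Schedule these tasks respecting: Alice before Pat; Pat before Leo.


Constraints: Alice before Pat; Pat before Leo
Method: repeatedly schedule the remaining task that has no remaining task required before it.
  Step 1: remaining {Pat, Leo, Alice}; every task except Alice still has a predecessor pending → schedule Alice.
  Step 2: remaining {Pat, Leo}; every task except Pat still has a predecessor pending → schedule Pat.
  Step 3: only Leo remains → schedule Leo.
Resulting order:

Alice → Pat → Leo


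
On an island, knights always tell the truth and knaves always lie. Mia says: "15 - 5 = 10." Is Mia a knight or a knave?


Statement: "15 - 5 = 10."
Actual: 15 - 5 = 10
Claimed: 10
Statement is TRUE → Mia tells the truth → Knight

Knight


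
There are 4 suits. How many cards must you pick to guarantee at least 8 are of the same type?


Pigeonhole: to guarantee k in one of n categories, need (k-1)×n + 1.
k = 8, n = 4
Minimum = (8-1) × 4 + 1 = 7 × 4 + 1

29


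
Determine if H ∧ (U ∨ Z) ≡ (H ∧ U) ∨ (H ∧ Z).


Expression 1: H ∧ (U ∨ Z)
Expression 2: (H ∧ U) ∨ (H ∧ Z)
Truth table (H U Z | Expr1 Expr2):
  T T T |   T     T
  T T F |   T     T
  T F T |   T     T
  T F F |   F     F
  F T T |   F     F
  F T F |   F     F
  F F T |   F     F
  F F F |   F     F
All 8 rows agree, so the expressions are logically equivalent.

Yes


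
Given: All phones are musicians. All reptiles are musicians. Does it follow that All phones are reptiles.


Premise 1: All phones are musicians.
Premise 2: All reptiles are musicians.
Conclusion: All phones are reptiles.
Fallacy: undistributed middle. musicians is predicate in both.
Counterexample: phones and reptiles could be disjoint subsets of musicians.

Invalid


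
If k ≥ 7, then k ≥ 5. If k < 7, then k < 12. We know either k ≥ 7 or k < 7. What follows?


Constructive dilemma: (P → Q) ∧ (R → S), P ∨ R ⊢ Q ∨ S
Premise 1: k ≥ 7 → k ≥ 5
Premise 2: k < 7 → k < 12
Premise 3: k ≥ 7 ∨ k < 7
Case 1: Assuming k ≥ 7, then by Premise 1, k ≥ 5.
Case 2: Assuming k < 7, then by Premise 2, k < 12.
Since one of k ≥ 7 or k < 7 must hold, we get k ≥ 5 or k < 12.

k ≥ 5 or k < 12.


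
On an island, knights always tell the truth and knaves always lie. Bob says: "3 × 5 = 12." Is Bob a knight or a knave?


Statement: "3 × 5 = 12."
Actual: 3 × 5 = 15
Claimed: 12
Statement is FALSE → Bob lies → Knave

Knave


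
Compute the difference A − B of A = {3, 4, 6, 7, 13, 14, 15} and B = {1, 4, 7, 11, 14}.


A = {3, 4, 6, 7, 13, 14, 15}
B = {1, 4, 7, 11, 14}
Operation: difference A − B
In A but not B: 3, 6, 13, 15

{3, 6, 13, 15}


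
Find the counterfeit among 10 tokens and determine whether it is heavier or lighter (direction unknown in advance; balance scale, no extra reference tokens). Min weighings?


Let n = 10. 20 possibilities (n tokens × lighter/heavier); each weighing has 3 outcomes.
Bound for k weighings: say the first weighing puts j tokens on each pan. If it tips, the 2j weighed tokens remain suspects (each with a known direction) and k-1 weighings give 3^(k-1) outcomes; 3^(k-1) is odd, so 2j ≤ 3^(k-1) - 1. If it balances, the n - 2j unweighed tokens remain with direction unknown: 2(n - 2j) ≤ 3^(k-1) - 1 by the same parity argument. Adding, n ≤ (3^(k-1) - 1) + (3^(k-1) - 1)/2 = (3^k - 3)/2, and the classical three-group strategy achieves this (3 tokens in 2 weighings, 12 in 3, 39 in 4, 120 in 5).
So we need the smallest k with (3^k - 3)/2 ≥ 10.
k = 2: (3^2 - 3)/2 = 3 < 10 ✗
k = 3: (3^3 - 3)/2 = 12 ≥ 10 ✓

3


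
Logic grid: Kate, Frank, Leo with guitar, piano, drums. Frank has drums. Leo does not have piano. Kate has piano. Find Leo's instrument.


From clues:
  Frank → drums
  Kate → piano
By elimination, Leo gets the remaining.

guitar


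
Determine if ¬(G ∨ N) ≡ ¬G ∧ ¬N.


Expression 1: ¬(G ∨ N)
Expression 2: ¬G ∧ ¬N
Truth table (G N | Expr1 Expr2):
  T T |   F     F
  T F |   F     F
  F T |   F     F
  F F |   T     T
All 4 rows agree, so the expressions are logically equivalent.

Yes


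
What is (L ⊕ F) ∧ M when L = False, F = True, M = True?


L = False, F = True, M = True
Step 1: L ⊕ F = False XOR True = True
Step 2: True ∧ M = True AND True = True
XOR true when exactly one of L,F is true; then AND with M.

True


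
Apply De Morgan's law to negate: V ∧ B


De Morgan's law: ¬(P ∧ Q) ≡ ¬P ∨ ¬Q
¬(V ∧ B) = ¬V ∨ ¬B

¬V ∨ ¬B


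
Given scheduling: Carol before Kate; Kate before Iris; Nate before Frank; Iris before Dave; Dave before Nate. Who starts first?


Constraints: Carol before Kate; Kate before Iris; Nate before Frank; Iris before Dave; Dave before Nate
The first task can have nothing scheduled before it, so it must never appear on the right of a 'before'.
Tasks appearing after some 'before': Kate, Iris, Frank, Dave, Nate.
The only task not in that list is Carol → it is first.

Carol


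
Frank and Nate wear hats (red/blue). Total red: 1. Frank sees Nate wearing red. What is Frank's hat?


Total red = 1, Nate = red
Red accounted for: 1
Remaining for Frank: 0
Frank's hat is blue.

blue


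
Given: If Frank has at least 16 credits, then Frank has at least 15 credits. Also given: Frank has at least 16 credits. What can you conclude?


Modus ponens: P → Q, P ⊢ Q
P: Frank has at least 16 credits
Q: Frank has at least 15 credits
We have P → Q and P is true.
By modus ponens, Q must be true.

Frank has at least 15 credits


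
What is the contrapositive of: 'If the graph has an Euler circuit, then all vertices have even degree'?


Original: If the graph has an Euler circuit, then all vertices have even degree
Contrapositive: If ¬Q, then ¬P
Negate Q: not (all vertices have even degree)
Negate P: not (the graph has an Euler circuit)

If not (all vertices have even degree), then not (the graph has an Euler circuit).


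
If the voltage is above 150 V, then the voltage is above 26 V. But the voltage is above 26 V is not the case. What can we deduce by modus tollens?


Modus tollens: P → Q, ¬Q ⊢ ¬P
P: the voltage is above 150 V
Q: the voltage is above 26 V
We have P → Q and Q is false.
By modus tollens, P must be false.

It is not the case that the voltage is above 150 V


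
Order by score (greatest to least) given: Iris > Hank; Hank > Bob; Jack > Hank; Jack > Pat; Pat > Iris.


Constraints: Iris > Hank; Hank > Bob; Jack > Hank; Jack > Pat; Pat > Iris
Method: at each step, the next-highest is the one remaining person who never appears on the smaller side of a constraint between remaining people.
  Step 1: remaining {Iris, Bob, Jack, Hank, Pat}; on the smaller side: {Iris, Bob, Hank, Pat} → Jack is next (Jack > Hank; Jack > Pat).
  Step 2: remaining {Iris, Bob, Hank, Pat}; on the smaller side: {Iris, Bob, Hank} → Pat is next (Pat > Iris).
  Step 3: remaining {Iris, Bob, Hank}; on the smaller side: {Bob, Hank} → Iris is next (Iris > Hank).
  Step 4: remaining {Bob, Hank}; on the smaller side: {Bob} → Hank is next (Hank > Bob).
  Step 5: only Bob remains → lowest.
Final ranking (highest to lowest):

Jack > Pat > Iris > Hank > Bob


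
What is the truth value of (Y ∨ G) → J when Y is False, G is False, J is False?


Y = False, G = False, J = False
Step 1: Y ∨ G = False OR False = False
Step 2: (False) → J: false only when antecedent=True and J=False.
Result: True

True


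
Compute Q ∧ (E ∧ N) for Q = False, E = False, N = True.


Q = False, E = False, N = True
Step 1: E ∧ N = False AND True = False
Step 2: Q ∧ False = False AND False = False
AND is true only when ALL operands are true.

False


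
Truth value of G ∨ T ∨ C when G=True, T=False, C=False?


G = True, T = False, C = False
Expression: G ∨ T ∨ C
Step 1: G ∨ T = True OR False = True
Step 2: (True) ∨ C = True OR False = True

True


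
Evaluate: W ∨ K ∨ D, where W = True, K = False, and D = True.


W = True, K = False, D = True
Step 1: W ∨ K = True OR False = True
Step 2: True ∨ D = True OR True = True
OR is true when at least one operand is true.

True


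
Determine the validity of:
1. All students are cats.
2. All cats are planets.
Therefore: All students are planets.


Premise 1: All students are cats.
Premise 2: All cats are planets.
Conclusion: All students are planets.
Barbara syllogism (AAA-1): All A are B, All B are C → All A are C.
Middle term (cats) distributed in premise 2.

Valid


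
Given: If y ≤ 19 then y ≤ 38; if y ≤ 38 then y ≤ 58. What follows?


Hypothetical syllogism: P → Q, Q → R ⊢ P → R
Premise 1: y ≤ 19 → y ≤ 38
Premise 2: y ≤ 38 → y ≤ 58
Chain the implications: the middle term (y ≤ 38) links the two.
Conclusion: If y ≤ 19, then y ≤ 58.

If y ≤ 19, then y ≤ 58.


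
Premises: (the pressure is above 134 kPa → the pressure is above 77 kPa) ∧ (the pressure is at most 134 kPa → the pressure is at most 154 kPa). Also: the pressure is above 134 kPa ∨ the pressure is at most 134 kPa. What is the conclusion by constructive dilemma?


Constructive dilemma: (P → Q) ∧ (R → S), P ∨ R ⊢ Q ∨ S
Premise 1: the pressure is above 134 kPa → the pressure is above 77 kPa
Premise 2: the pressure is at most 134 kPa → the pressure is at most 154 kPa
Premise 3: the pressure is above 134 kPa ∨ the pressure is at most 134 kPa
Case 1: Assuming the pressure is above 134 kPa, then by Premise 1, the pressure is above 77 kPa.
Case 2: Assuming the pressure is at most 134 kPa, then by Premise 2, the pressure is at most 154 kPa.
Since one of the pressure is above 134 kPa or the pressure is at most 134 kPa must hold, we get the pressure is above 77 kPa or the pressure is at most 154 kPa.

The pressure is above 77 kPa or the pressure is at most 154 kPa.


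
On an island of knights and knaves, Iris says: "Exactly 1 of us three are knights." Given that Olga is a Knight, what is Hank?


Iris claims exactly 1 knights among Iris, Olga, Hank.
Given: Olga is a Knight.

Case 1: Iris is a Knight (tells truth)
  Then exactly 1 of the three are knights.
  Counting Iris, Olga: 2 knight(s) so far. Need -1 more → impossible.
Case 2: Iris is a Knave (lies)
  Then the count is NOT 1.
  If Hank = Knave, count = 1 = 1 → claim would be true, contradicts lie.
  If Hank = Knight, count = 2 ≠ 1 → lie confirmed ✓

Hank is a Knight.

Knight


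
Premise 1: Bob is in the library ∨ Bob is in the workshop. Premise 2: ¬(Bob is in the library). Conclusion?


Disjunctive syllogism: P ∨ Q, ¬P ⊢ Q
Disjunction: Bob is in the library ∨ Bob is in the workshop
We know it is not the case that Bob is in the library.
By disjunctive syllogism, the other disjunct must be true.

Bob is in the workshop


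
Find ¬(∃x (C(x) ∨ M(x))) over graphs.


Original: ∃x (C(x) ∨ M(x))
Rule: ¬∀→∃, ¬∃→∀, negate predicate.
Negation: ∀x (¬C(x) ∧ ¬M(x))

∀x (¬C(x) ∧ ¬M(x))


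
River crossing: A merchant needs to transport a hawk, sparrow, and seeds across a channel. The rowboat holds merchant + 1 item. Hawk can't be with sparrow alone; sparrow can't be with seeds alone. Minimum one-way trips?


1. merchant+sparrow → 2. merchant ← 3. merchant+hawk → 4. merchant+sparrow ← 5. merchant+seeds → 6. merchant ← 7. merchant+sparrow →
Minimum trips = 7

7


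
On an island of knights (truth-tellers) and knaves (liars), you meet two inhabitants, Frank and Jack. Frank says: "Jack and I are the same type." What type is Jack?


Frank says: "Jack and I are the same type."
Case 1: Frank is a Knight (truth-teller)
  Statement is true → they ARE the same → Jack is also a Knight
Case 2: Frank is a Knave (liar)
  Statement is false → they are NOT the same → Jack is a Knight
In both cases, Jack is a Knight.

Knight


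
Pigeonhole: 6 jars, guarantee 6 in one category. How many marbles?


Pigeonhole: to guarantee k in one of n categories, need (k-1)×n + 1.
k = 6, n = 6
Minimum = (6-1) × 6 + 1 = 5 × 6 + 1

31


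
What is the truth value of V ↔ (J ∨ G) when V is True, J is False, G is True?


V = True, J = False, G = True
Step 1: J ∨ G = False OR True = True
Step 2: V ↔ (True): true when both sides have same truth value.
Result: True ↔ True = True

True


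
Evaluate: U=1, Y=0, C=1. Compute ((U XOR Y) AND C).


U XOR Y = 1^0 = 1
1 AND 1 = 1

1


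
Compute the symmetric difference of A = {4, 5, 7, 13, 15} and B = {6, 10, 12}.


A = {4, 5, 7, 13, 15}
B = {6, 10, 12}
Operation: symmetric difference
In A only: [4, 5, 7, 13, 15], in B only: [6, 10, 12]

{4, 5, 6, 7, 10, 12, 13, 15}


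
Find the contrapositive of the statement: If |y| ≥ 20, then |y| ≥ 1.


Original: If |y| ≥ 20, then |y| ≥ 1
Contrapositive: If ¬Q, then ¬P
Negate Q: not (|y| ≥ 1)
Negate P: not (|y| ≥ 20)

If not (|y| ≥ 1), then not (|y| ≥ 20).


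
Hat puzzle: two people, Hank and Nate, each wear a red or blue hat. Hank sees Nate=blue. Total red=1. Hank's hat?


Total red = 1, Nate = blue
Red accounted for: 0
Remaining for Hank: 1
Hank's hat is red.

red


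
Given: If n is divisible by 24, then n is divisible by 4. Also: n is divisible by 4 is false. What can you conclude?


Modus tollens: P → Q, ¬Q ⊢ ¬P
P: n is divisible by 24
Q: n is divisible by 4
We have P → Q and Q is false.
By modus tollens, P must be false.

It is not the case that n is divisible by 24


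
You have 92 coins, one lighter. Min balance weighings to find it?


Each weighing has 3 outcomes (left heavy / balance / right heavy), so k weighings distinguish at most 3^k cases; splitting into three near-equal groups achieves this.
Need 3^k ≥ 92: 3^4 = 81 < 92 ≤ 3^5 = 243
k = ⌈log₃(92)⌉ = 5

5


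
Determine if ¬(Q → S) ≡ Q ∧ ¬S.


Expression 1: ¬(Q → S)
Expression 2: Q ∧ ¬S
Truth table (Q S | Expr1 Expr2):
  T T |   F     F
  T F |   T     T
  F T |   F     F
  F F |   F     F
All 4 rows agree, so the expressions are logically equivalent.

Yes


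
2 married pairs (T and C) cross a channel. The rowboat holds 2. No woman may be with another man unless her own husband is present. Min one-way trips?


Label couples T and C.
1. WT+WC → (far: WT,WC; near: HT,HC)
2. WT ←   (far: WC; near: HT,HC,WT)
3. HT+HC → (far: HT,HC,WC; near: WT)
4. HT ←   (far: HC,WC; near: HT,WT)  — HT returns, since WT is alone on near bank
5. HT+WT → (far: all four; near: empty)
Every state respects the constraint.
Minimum trips = 5

5


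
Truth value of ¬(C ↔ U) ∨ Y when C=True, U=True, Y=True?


C = True, U = True, Y = True
Expression: ¬(C ↔ U) ∨ Y
Step 1: C ↔ U = (True iff True) = True
Step 2: ¬(C ↔ U) = NOT True = False
Step 3: (False) ∨ Y = False OR True = True

True


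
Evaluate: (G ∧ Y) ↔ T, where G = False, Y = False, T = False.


G = False, Y = False, T = False
Step 1: G ∧ Y = False AND False = False
Step 2: (False) ↔ T: true when both sides have same truth value.
Result: False ↔ False = True

True


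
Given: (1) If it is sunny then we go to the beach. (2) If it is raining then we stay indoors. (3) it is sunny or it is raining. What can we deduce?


Constructive dilemma: (P → Q) ∧ (R → S), P ∨ R ⊢ Q ∨ S
Premise 1: it is sunny → we go to the beach
Premise 2: it is raining → we stay indoors
Premise 3: it is sunny ∨ it is raining
Case 1: Assuming it is sunny, then by Premise 1, we go to the beach.
Case 2: Assuming it is raining, then by Premise 2, we stay indoors.
Since one of it is sunny or it is raining must hold, we get we go to the beach or we stay indoors.

We go to the beach or we stay indoors.


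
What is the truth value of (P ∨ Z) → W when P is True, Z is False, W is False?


P = True, Z = False, W = False
Step 1: P ∨ Z = True OR False = True
Step 2: (True) → W: false only when antecedent=True and W=False.
Result: False

False


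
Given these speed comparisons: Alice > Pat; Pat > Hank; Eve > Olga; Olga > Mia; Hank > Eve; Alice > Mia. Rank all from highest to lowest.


Constraints: Alice > Pat; Pat > Hank; Eve > Olga; Olga > Mia; Hank > Eve; Alice > Mia
Method: at each step, the next-highest is the one remaining person who never appears on the smaller side of a constraint between remaining people.
  Step 1: remaining {Eve, Pat, Hank, Olga, Alice, Mia}; on the smaller side: {Eve, Pat, Hank, Olga, Mia} → Alice is next (Alice > Pat; Alice > Mia).
  Step 2: remaining {Eve, Pat, Hank, Olga, Mia}; on the smaller side: {Eve, Hank, Olga, Mia} → Pat is next (Pat > Hank).
  Step 3: remaining {Eve, Hank, Olga, Mia}; on the smaller side: {Eve, Olga, Mia} → Hank is next (Hank > Eve).
  Step 4: remaining {Eve, Olga, Mia}; on the smaller side: {Olga, Mia} → Eve is next (Eve > Olga).
  Step 5: remaining {Olga, Mia}; on the smaller side: {Mia} → Olga is next (Olga > Mia).
  Step 6: only Mia remains → lowest.
Final ranking (highest to lowest):

Alice > Pat > Hank > Eve > Olga > Mia


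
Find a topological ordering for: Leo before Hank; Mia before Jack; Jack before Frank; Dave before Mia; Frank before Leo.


Constraints: Leo before Hank; Mia before Jack; Jack before Frank; Dave before Mia; Frank before Leo
Method: repeatedly schedule the remaining task that has no remaining task required before it.
  Step 1: remaining {Dave, Frank, Jack, Hank, Leo, Mia}; every task except Dave still has a predecessor pending → schedule Dave.
  Step 2: remaining {Frank, Jack, Hank, Leo, Mia}; every task except Mia still has a predecessor pending → schedule Mia.
  Step 3: remaining {Frank, Jack, Hank, Leo}; every task except Jack still has a predecessor pending → schedule Jack.
  Step 4: remaining {Frank, Hank, Leo}; every task except Frank still has a predecessor pending → schedule Frank.
  Step 5: remaining {Hank, Leo}; every task except Leo still has a predecessor pending → schedule Leo.
  Step 6: only Hank remains → schedule Hank.
Resulting order:

Dave → Mia → Jack → Frank → Leo → Hank


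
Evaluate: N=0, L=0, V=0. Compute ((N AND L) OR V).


N AND L = 0&0 = 0
0 OR 0 = 0

0


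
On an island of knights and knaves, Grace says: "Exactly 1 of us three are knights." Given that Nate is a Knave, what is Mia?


Grace claims exactly 1 knights among Grace, Nate, Mia.
Given: Nate is a Knave.

Case 1: Grace is a Knight (tells truth)
  Then exactly 1 of the three are knights.
  Counting Grace, Nate: 1 knight(s) so far. Need 0 more → Mia = Knave.
Case 2: Grace is a Knave (lies)
  Then the count is NOT 1.
  If Mia = Knight, count = 1 = 1 → claim would be true, contradicts lie.
  If Mia = Knave, count = 0 ≠ 1 → lie confirmed ✓

Mia is a Knave.

Knave
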